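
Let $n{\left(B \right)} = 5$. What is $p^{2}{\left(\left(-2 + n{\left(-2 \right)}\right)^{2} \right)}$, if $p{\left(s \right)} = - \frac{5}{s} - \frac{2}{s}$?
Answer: $\frac{49}{81} \approx 0.60494$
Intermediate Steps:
$p{\left(s \right)} = - \frac{7}{s}$
$p^{2}{\left(\left(-2 + n{\left(-2 \right)}\right)^{2} \right)} = \left(- \frac{7}{\left(-2 + 5\right)^{2}}\right)^{2} = \left(- \frac{7}{3^{2}}\right)^{2} = \left(- \frac{7}{9}\right)^{2} = \frac{49}{81}$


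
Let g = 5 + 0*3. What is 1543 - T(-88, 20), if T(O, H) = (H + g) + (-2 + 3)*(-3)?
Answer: 1521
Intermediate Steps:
g = 5 (g = 5 + 0 = 5)
T(O, H) = 2 + H (T(O, H) = (H + 5) + (-2 + 3)*(-3) = (5 + H) + 1*(-3) = (5 + H) - 3 = 2 + H)
1543 - T(-88, 20) = 1543 - (2 + 20) = 1543 - 1*22 = 1543 - 22 = 1521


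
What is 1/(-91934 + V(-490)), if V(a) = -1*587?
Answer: -1/92521 ≈ -1.0808e-5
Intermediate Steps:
V(a) = -587
1/(-91934 + V(-490)) = 1/(-91934 - 587) = 1/(-92521) = -1/92521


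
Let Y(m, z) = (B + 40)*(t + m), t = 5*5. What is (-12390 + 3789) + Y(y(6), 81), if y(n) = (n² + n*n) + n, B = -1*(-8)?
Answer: -3657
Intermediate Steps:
B = 8
y(n) = n + 2*n² (y(n) = (n² + n²) + n = 2*n² + n = n + 2*n²)
t = 25
Y(m, z) = 1200 + 48*m (Y(m, z) = (8 + 40)*(25 + m) = 48*(25 + m) = 1200 + 48*m)
(-12390 + 3789) + Y(y(6), 81) = (-12390 + 3789) + (1200 + 48*(6*(1 + 2*6))) = -8601 + (1200 + 48*(6*(1 + 12))) = -8601 + (1200 + 48*(6*13)) = -8601 + (1200 + 48*78) = -8601 + (1200 + 3744) = -8601 + 4944 = -3657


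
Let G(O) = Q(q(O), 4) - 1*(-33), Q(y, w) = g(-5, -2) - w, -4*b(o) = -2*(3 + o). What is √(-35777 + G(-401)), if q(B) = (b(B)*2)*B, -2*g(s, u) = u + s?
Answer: I*√142978/2 ≈ 189.06*I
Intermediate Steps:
g(s, u) = -s/2 - u/2 (g(s, u) = -(u + s)/2 = -(s + u)/2 = -s/2 - u/2)
b(o) = 3/2 + o/2 (b(o) = -(-1)*(3 + o)/2 = -(-6 - 2*o)/4 = 3/2 + o/2)
q(B) = B*(3 + B) (q(B) = ((3/2 + B/2)*2)*B = (3 + B)*B = B*(3 + B))
Q(y, w) = 7/2 - w (Q(y, w) = (-½*(-5) - ½*(-2)) - w = (5/2 + 1) - w = 7/2 - w)
G(O) = 65/2 (G(O) = (7/2 - 1*4) - 1*(-33) = (7/2 - 4) + 33 = -½ + 33 = 65/2)
√(-35777 + G(-401)) = √(-35777 + 65/2) = √(-71489/2) = I*√142978/2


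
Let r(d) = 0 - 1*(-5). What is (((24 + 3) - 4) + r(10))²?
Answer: 784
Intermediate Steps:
r(d) = 5 (r(d) = 0 + 5 = 5)
(((24 + 3) - 4) + r(10))² = (((24 + 3) - 4) + 5)² = ((27 - 4) + 5)² = (23 + 5)² = 28² = 784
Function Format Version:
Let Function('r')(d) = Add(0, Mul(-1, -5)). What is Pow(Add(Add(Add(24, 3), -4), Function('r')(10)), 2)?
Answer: 784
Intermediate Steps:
Function('r')(d) = 5 (Function('r')(d) = Add(0, 5) = 5)
Pow(Add(Add(Add(24, 3), -4), Function('r')(10)), 2) = Pow(Add(Add(Add(24, 3), -4), 5), 2) = Pow(Add(Add(27, -4), 5), 2) = Pow(Add(23, 5), 2) = Pow(28, 2) = 784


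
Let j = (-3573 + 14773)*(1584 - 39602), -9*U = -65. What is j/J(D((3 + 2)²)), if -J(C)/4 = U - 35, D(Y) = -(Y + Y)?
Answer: -19161072/5 ≈ -3.8322e+6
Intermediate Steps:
U = 65/9 (U = -⅑*(-65) = 65/9 ≈ 7.2222)
D(Y) = -2*Y
j = -425801600 (j = 11200*(-38018) = -425801600)
J(C) = 1000/9 (J(C) = -4*(65/9 - 35) = -4*(-250/9) = 1000/9)
j/J(D((3 + 2)²)) = -425801600/1000/9 = -425801600*9/1000 = -19161072/5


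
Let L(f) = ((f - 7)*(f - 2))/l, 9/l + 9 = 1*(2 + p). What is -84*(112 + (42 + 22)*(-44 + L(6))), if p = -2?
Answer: 205632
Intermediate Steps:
l = -1 (l = 9/(-9 + 1*(2 - 2)) = 9/(-9 + 1*0) = 9/(-9 + 0) = 9/(-9) = 9*(-1/9) = -1)
L(f) = -(-7 + f)*(-2 + f) (L(f) = ((f - 7)*(f - 2))/(-1) = ((-7 + f)*(-2 + f))*(-1) = -(-7 + f)*(-2 + f))
-84*(112 + (42 + 22)*(-44 + L(6))) = -84*(112 + (42 + 22)*(-44 + (-14 - 1*6**2 + 9*6))) = -84*(112 + 64*(-44 + (-14 - 1*36 + 54))) = -84*(112 + 64*(-44 + (-14 - 36 + 54))) = -84*(112 + 64*(-44 + 4)) = -84*(112 + 64*(-40)) = -84*(112 - 2560) = -84*(-2448) = 205632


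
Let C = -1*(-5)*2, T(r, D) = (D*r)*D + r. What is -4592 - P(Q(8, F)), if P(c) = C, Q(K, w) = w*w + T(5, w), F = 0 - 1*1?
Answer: -4602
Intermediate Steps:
T(r, D) = r + r*D² (T(r, D) = r*D² + r = r + r*D²)
F = -1 (F = 0 - 1 = -1)
Q(K, w) = 5 + 6*w² (Q(K, w) = w*w + 5*(1 + w²) = w² + (5 + 5*w²) = 5 + 6*w²)
C = 10 (C = 5*2 = 10)
P(c) = 10
-4592 - P(Q(8, F)) = -4592 - 1*10 = -4592 - 10 = -4602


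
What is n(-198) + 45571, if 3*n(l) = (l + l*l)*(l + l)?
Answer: -5103221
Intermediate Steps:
n(l) = 2*l*(l + l**2)/3 (n(l) = ((l + l*l)*(l + l))/3 = ((l + l**2)*(2*l))/3 = (2*l*(l + l**2))/3 = 2*l*(l + l**2)/3)
n(-198) + 45571 = (2/3)*(-198)**2*(1 - 198) + 45571 = (2/3)*39204*(-197) + 45571 = -5148792 + 45571 = -5103221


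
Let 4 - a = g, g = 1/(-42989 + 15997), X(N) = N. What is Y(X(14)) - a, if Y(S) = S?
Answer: 269919/26992 ≈ 10.000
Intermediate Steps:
g = -1/26992 (g = 1/(-26992) = -1/26992 ≈ -3.7048e-5)
a = 107969/26992 (a = 4 - 1*(-1/26992) = 4 + 1/26992 = 107969/26992 ≈ 4.0000)
Y(X(14)) - a = 14 - 1*107969/26992 = 14 - 107969/26992 = 269919/26992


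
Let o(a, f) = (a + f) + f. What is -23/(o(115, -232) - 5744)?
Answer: 23/6093 ≈ 0.0037748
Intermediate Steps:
o(a, f) = a + 2*f
-23/(o(115, -232) - 5744) = -23/((115 + 2*(-232)) - 5744) = -23/((115 - 464) - 5744) = -23/(-349 - 5744) = -23/(-6093) = -1/6093*(-23) = 23/6093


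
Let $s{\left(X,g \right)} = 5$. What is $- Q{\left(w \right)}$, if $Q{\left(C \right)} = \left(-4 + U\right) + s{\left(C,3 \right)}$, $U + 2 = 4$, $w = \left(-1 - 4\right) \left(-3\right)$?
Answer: $-3$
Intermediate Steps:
$w = 15$ ($w = \left(-5\right) \left(-3\right) = 15$)
$U = 2$ ($U = -2 + 4 = 2$)
$Q{\left(C \right)} = 3$ ($Q{\left(C \right)} = \left(-4 + 2\right) + 5 = -2 + 5 = 3$)
$- Q{\left(w \right)} = \left(-1\right) 3 = -3$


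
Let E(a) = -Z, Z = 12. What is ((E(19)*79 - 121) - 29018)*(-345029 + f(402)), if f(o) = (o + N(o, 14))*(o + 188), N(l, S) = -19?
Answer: 3582128133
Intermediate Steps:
E(a) = -12 (E(a) = -1*12 = -12)
f(o) = (-19 + o)*(188 + o) (f(o) = (o - 19)*(o + 188) = (-19 + o)*(188 + o))
((E(19)*79 - 121) - 29018)*(-345029 + f(402)) = ((-12*79 - 121) - 29018)*(-345029 + (-3572 + 402² + 169*402)) = ((-948 - 121) - 29018)*(-345029 + (-3572 + 161604 + 67938)) = (-1069 - 29018)*(-345029 + 225970) = -30087*(-119059) = 3582128133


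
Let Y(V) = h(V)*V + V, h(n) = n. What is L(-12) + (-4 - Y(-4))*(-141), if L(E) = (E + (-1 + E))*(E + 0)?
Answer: 2556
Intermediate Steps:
L(E) = E*(-1 + 2*E) (L(E) = (-1 + 2*E)*E = E*(-1 + 2*E))
Y(V) = V + V**2 (Y(V) = V*V + V = V**2 + V = V + V**2)
L(-12) + (-4 - Y(-4))*(-141) = -12*(-1 + 2*(-12)) + (-4 - (-4)*(1 - 4))*(-141) = -12*(-1 - 24) + (-4 - (-4)*(-3))*(-141) = -12*(-25) + (-4 - 1*12)*(-141) = 300 + (-4 - 12)*(-141) = 300 - 16*(-141) = 300 + 2256 = 2556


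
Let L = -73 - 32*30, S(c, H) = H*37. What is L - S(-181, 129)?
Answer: -5806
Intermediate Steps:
S(c, H) = 37*H
L = -1033 (L = -73 - 960 = -1033)
L - S(-181, 129) = -1033 - 37*129 = -1033 - 1*4773 = -1033 - 4773 = -5806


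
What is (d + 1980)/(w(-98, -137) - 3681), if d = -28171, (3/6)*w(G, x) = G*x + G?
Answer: -26191/22975 ≈ -1.1400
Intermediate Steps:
w(G, x) = 2*G + 2*G*x (w(G, x) = 2*(G*x + G) = 2*(G + G*x) = 2*G + 2*G*x)
(d + 1980)/(w(-98, -137) - 3681) = (-28171 + 1980)/(2*(-98)*(1 - 137) - 3681) = -26191/(2*(-98)*(-136) - 3681) = -26191/(26656 - 3681) = -26191/22975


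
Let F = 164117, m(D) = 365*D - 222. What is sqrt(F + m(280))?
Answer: sqrt(266095) ≈ 515.84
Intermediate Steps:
m(D) = -222 + 365*D
sqrt(F + m(280)) = sqrt(164117 + (-222 + 365*280)) = sqrt(164117 + (-222 + 102200)) = sqrt(164117 + 101978) = sqrt(266095)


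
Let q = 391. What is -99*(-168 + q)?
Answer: -22077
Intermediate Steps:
-99*(-168 + q) = -99*(-168 + 391) = -99*223 = -22077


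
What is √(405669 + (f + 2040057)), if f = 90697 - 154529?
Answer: √2381894 ≈ 1543.3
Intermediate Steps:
f = -63832
√(405669 + (f + 2040057)) = √(405669 + (-63832 + 2040057)) = √(405669 + 1976225) = √2381894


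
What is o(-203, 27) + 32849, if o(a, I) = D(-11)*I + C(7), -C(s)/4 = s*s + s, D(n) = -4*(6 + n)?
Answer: 33165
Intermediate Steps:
D(n) = -24 - 4*n
C(s) = -4*s - 4*s² (C(s) = -4*(s*s + s) = -4*(s² + s) = -4*(s + s²) = -4*s - 4*s²)
o(a, I) = -224 + 20*I (o(a, I) = (-24 - 4*(-11))*I - 4*7*(1 + 7) = (-24 + 44)*I - 4*7*8 = 20*I - 224 = -224 + 20*I)
o(-203, 27) + 32849 = (-224 + 20*27) + 32849 = (-224 + 540) + 32849 = 316 + 32849 = 33165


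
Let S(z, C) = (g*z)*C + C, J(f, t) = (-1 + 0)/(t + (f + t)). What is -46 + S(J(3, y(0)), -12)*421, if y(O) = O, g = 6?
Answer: 5006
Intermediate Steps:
J(f, t) = -1/(f + 2*t)
S(z, C) = C + 6*C*z (S(z, C) = (6*z)*C + C = 6*C*z + C = C + 6*C*z)
-46 + S(J(3, y(0)), -12)*421 = -46 - 12*(1 + 6*(-1/(3 + 2*0)))*421 = -46 - 12*(1 + 6*(-1/(3 + 0)))*421 = -46 - 12*(1 + 6*(-1/3))*421 = -46 - 12*(1 + 6*(-1*⅓))*421 = -46 - 12*(1 + 6*(-⅓))*421 = -46 - 12*(1 - 2)*421 = -46 - 12*(-1)*421 = -46 + 12*421 = -46 + 5052 = 5006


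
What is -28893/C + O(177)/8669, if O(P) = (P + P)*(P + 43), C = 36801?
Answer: 871862821/106342623 ≈ 8.1986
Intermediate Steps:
O(P) = 2*P*(43 + P) (O(P) = (2*P)*(43 + P) = 2*P*(43 + P))
-28893/C + O(177)/8669 = -28893/36801 + (2*177*(43 + 177))/8669 = -28893*1/36801 + (2*177*220)*(1/8669) = -9631/12267 + 77880*(1/8669) = -9631/12267 + 77880/8669 = 871862821/106342623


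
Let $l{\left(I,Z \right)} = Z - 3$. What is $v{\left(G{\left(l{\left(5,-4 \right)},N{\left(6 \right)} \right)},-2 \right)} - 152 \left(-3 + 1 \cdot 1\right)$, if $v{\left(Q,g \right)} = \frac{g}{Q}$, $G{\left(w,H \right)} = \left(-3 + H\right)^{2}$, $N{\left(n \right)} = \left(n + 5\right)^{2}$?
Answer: $\frac{2116447}{6962} \approx 304.0$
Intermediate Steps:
$N{\left(n \right)} = \left(5 + n\right)^{2}$
$l{\left(I,Z \right)} = -3 + Z$ ($l{\left(I,Z \right)} = Z - 3 = -3 + Z$)
$v{\left(G{\left(l{\left(5,-4 \right)},N{\left(6 \right)} \right)},-2 \right)} - 152 \left(-3 + 1 \cdot 1\right) = - \frac{2}{\left(-3 + \left(5 + 6\right)^{2}\right)^{2}} - 152 \left(-3 + 1 \cdot 1\right) = - \frac{2}{\left(-3 + 11^{2}\right)^{2}} - 152 \left(-3 + 1\right) = - \frac{2}{\left(-3 + 121\right)^{2}} - -304 = - \frac{2}{118^{2}} + 304 = - \frac{2}{13924} + 304 = \left(-2\right) \frac{1}{13924} + 304 = - \frac{1}{6962} + 304 = \frac{2116447}{6962}$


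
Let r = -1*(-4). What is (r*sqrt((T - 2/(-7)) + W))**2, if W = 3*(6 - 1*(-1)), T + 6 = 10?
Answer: 2832/7 ≈ 404.57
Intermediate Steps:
T = 4 (T = -6 + 10 = 4)
W = 21 (W = 3*(6 + 1) = 3*7 = 21)
r = 4
(r*sqrt((T - 2/(-7)) + W))**2 = (4*sqrt((4 - 2/(-7)) + 21))**2 = (4*sqrt((4 - 2*(-1)/7) + 21))**2 = (4*sqrt((4 - 1*(-2/7)) + 21))**2 = (4*sqrt((4 + 2/7) + 21))**2 = (4*sqrt(30/7 + 21))**2 = (4*sqrt(177/7))**2 = (4*(sqrt(1239)/7))**2 = (4*sqrt(1239)/7)**2 = 2832/7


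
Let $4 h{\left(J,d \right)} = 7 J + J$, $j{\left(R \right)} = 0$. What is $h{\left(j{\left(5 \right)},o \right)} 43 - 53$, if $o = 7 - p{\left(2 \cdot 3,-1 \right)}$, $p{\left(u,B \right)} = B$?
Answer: $-53$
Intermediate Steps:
$o = 8$ ($o = 7 - -1 = 7 + 1 = 8$)
$h{\left(J,d \right)} = 2 J$ ($h{\left(J,d \right)} = \frac{7 J + J}{4} = \frac{8 J}{4} = 2 J$)
$h{\left(j{\left(5 \right)},o \right)} 43 - 53 = 2 \cdot 0 \cdot 43 - 53 = 0 \cdot 43 - 53 = 0 - 53 = -53$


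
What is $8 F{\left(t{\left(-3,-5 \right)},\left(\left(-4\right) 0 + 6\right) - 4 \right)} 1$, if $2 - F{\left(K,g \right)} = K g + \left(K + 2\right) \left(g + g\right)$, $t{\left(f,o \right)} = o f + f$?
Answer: $-624$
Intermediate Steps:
$t{\left(f,o \right)} = f + f o$ ($t{\left(f,o \right)} = f o + f = f + f o$)
$F{\left(K,g \right)} = 2 - K g - 2 g \left(2 + K\right)$ ($F{\left(K,g \right)} = 2 - \left(K g + \left(K + 2\right) \left(g + g\right)\right) = 2 - \left(K g + \left(2 + K\right) 2 g\right) = 2 - \left(K g + 2 g \left(2 + K\right)\right) = 2 - K g - 2 g \left(2 + K\right)$)
$8 F{\left(t{\left(-3,-5 \right)},\left(\left(-4\right) 0 + 6\right) - 4 \right)} 1 = 8 \left(2 - 4 \left(\left(\left(-4\right) 0 + 6\right) - 4\right) - 3 \left(- 3 \left(1 - 5\right)\right) \left(\left(\left(-4\right) 0 + 6\right) - 4\right)\right) 1 = 8 \left(2 - 4 \left(\left(0 + 6\right) - 4\right) - 3 \left(\left(-3\right) \left(-4\right)\right) \left(\left(0 + 6\right) - 4\right)\right) 1 = 8 \left(2 - 4 \left(6 - 4\right) - 36 \left(6 - 4\right)\right) 1 = 8 \left(2 - 8 - 36 \cdot 2\right) 1 = 8 \left(2 - 8 - 72\right) 1 = 8 \left(-78\right) 1 = \left(-624\right) 1 = -624$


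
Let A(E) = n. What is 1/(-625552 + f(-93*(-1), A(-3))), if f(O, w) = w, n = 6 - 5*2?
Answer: -1/625556 ≈ -1.5986e-6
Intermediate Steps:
n = -4 (n = 6 - 10 = -4)
A(E) = -4
1/(-625552 + f(-93*(-1), A(-3))) = 1/(-625552 - 4) = 1/(-625556) = -1/625556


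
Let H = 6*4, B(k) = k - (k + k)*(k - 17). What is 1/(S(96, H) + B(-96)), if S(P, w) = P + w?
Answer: -1/21672 ≈ -4.6142e-5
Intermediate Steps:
B(k) = k - 2*k*(-17 + k)
H = 24
1/(S(96, H) + B(-96)) = 1/((96 + 24) - 96*(35 - 2*(-96))) = 1/(120 - 96*(35 + 192)) = 1/(120 - 96*227) = 1/(120 - 21792) = 1/(-21672) = -1/21672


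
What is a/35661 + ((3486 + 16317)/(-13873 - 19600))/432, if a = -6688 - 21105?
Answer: -44733590359/57296671344 ≈ -0.78074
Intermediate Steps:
a = -27793
a/35661 + ((3486 + 16317)/(-13873 - 19600))/432 = -27793/35661 + ((3486 + 16317)/(-13873 - 19600))/432 = -27793*1/35661 + (19803/(-33473))*(1/432) = -27793/35661 + (19803*(-1/33473))*(1/432) = -27793/35661 - 19803/33473*1/432 = -27793/35661 - 6601/4820112 = -44733590359/57296671344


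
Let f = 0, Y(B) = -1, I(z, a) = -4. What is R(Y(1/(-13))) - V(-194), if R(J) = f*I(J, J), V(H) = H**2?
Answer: -37636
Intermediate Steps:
R(J) = 0 (R(J) = 0*(-4) = 0)
R(Y(1/(-13))) - V(-194) = 0 - 1*(-194)**2 = 0 - 1*37636 = 0 - 37636 = -37636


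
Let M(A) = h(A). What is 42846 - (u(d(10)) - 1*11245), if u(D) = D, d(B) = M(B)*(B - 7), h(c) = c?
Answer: 54061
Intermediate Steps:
M(A) = A
d(B) = B*(-7 + B) (d(B) = B*(B - 7) = B*(-7 + B))
42846 - (u(d(10)) - 1*11245) = 42846 - (10*(-7 + 10) - 1*11245) = 42846 - (10*3 - 11245) = 42846 - (30 - 11245) = 42846 - 1*(-11215) = 42846 + 11215 = 54061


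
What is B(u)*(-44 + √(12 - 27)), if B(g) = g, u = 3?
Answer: -132 + 3*I*√15 ≈ -132.0 + 11.619*I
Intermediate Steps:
B(u)*(-44 + √(12 - 27)) = 3*(-44 + √(12 - 27)) = 3*(-44 + √(-15)) = 3*(-44 + I*√15) = -132 + 3*I*√15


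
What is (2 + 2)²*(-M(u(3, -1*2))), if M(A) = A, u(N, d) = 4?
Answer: -64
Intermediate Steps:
(2 + 2)²*(-M(u(3, -1*2))) = (2 + 2)²*(-1*4) = 4²*(-4) = 16*(-4) = -64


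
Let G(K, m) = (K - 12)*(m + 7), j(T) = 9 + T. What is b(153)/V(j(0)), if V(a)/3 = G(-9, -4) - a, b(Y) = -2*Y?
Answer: 17/12 ≈ 1.4167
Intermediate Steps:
G(K, m) = (-12 + K)*(7 + m)
V(a) = -189 - 3*a (V(a) = 3*((-84 - 12*(-4) + 7*(-9) - 9*(-4)) - a) = 3*((-84 + 48 - 63 + 36) - a) = 3*(-63 - a) = -189 - 3*a)
b(153)/V(j(0)) = (-2*153)/(-189 - 3*(9 + 0)) = -306/(-189 - 3*9) = -306/(-189 - 27) = -306/(-216) = -306*(-1/216) = 17/12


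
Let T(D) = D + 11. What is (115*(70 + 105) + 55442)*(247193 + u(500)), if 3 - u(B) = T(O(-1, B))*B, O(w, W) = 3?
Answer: 18150891132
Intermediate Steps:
T(D) = 11 + D
u(B) = 3 - 14*B (u(B) = 3 - (11 + 3)*B = 3 - 14*B)
(115*(70 + 105) + 55442)*(247193 + u(500)) = (115*(70 + 105) + 55442)*(247193 + (3 - 14*500)) = (115*175 + 55442)*(247193 + (3 - 7000)) = (20125 + 55442)*(247193 - 6997) = 75567*240196 = 18150891132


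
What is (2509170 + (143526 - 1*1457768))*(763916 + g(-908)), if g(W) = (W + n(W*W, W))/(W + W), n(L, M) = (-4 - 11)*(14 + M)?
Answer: 912816391732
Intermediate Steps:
n(L, M) = -210 - 15*M (n(L, M) = -15*(14 + M) = -210 - 15*M)
g(W) = (-210 - 14*W)/(2*W) (g(W) = (W + (-210 - 15*W))/(W + W) = (-210 - 14*W)/((2*W)) = (-210 - 14*W)*(1/(2*W)) = (-210 - 14*W)/(2*W))
(2509170 + (143526 - 1*1457768))*(763916 + g(-908)) = (2509170 + (143526 - 1*1457768))*(763916 + (-7 - 105/(-908))) = (2509170 + (143526 - 1457768))*(763916 + (-7 - 105*(-1/908))) = (2509170 - 1314242)*(763916 + (-7 + 105/908)) = 1194928*(763916 - 6251/908) = 1194928*(693629477/908) = 912816391732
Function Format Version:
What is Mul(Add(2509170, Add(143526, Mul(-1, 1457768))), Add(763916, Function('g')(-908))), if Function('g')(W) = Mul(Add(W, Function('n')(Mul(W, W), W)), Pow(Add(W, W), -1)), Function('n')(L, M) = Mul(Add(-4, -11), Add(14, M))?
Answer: 912816391732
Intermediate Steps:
Function('n')(L, M) = Add(-210, Mul(-15, M)) (Function('n')(L, M) = Mul(-15, Add(14, M)) = Add(-210, Mul(-15, M)))
Function('g')(W) = Mul(Rational(1, 2), Pow(W, -1), Add(-210, Mul(-14, W))) (Function('g')(W) = Mul(Add(W, Add(-210, Mul(-15, W))), Pow(Add(W, W), -1)) = Mul(Add(-210, Mul(-14, W)), Pow(Mul(2, W), -1)) = Mul(Add(-210, Mul(-14, W)), Mul(Rational(1, 2), Pow(W, -1))) = Mul(Rational(1, 2), Pow(W, -1), Add(-210, Mul(-14, W))))
Mul(Add(2509170, Add(143526, Mul(-1, 1457768))), Add(763916, Function('g')(-908))) = Mul(Add(2509170, Add(143526, Mul(-1, 1457768))), Add(763916, Add(-7, Mul(-105, Pow(-908, -1))))) = Mul(Add(2509170, Add(143526, -1457768)), Add(763916, Add(-7, Mul(-105, Rational(-1, 908))))) = Mul(Add(2509170, -1314242), Add(763916, Add(-7, Rational(105, 908)))) = Mul(1194928, Add(763916, Rational(-6251, 908))) = Mul(1194928, Rational(693629477, 908)) = 912816391732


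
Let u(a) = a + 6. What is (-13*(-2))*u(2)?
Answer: 208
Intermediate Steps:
u(a) = 6 + a
(-13*(-2))*u(2) = (-13*(-2))*(6 + 2) = 26*8 = 208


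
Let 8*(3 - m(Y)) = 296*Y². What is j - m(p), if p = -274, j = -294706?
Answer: 2483103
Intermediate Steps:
m(Y) = 3 - 37*Y²
j - m(p) = -294706 - (3 - 37*(-274)²) = -294706 - (3 - 37*75076) = -294706 - (3 - 2777812) = -294706 - 1*(-2777809) = -294706 + 2777809 = 2483103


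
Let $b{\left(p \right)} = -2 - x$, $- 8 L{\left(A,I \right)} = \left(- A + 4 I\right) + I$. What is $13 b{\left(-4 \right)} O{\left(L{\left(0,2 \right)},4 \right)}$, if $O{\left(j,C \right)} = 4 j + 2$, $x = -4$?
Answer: $-78$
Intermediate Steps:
$L{\left(A,I \right)} = - \frac{5 I}{8} + \frac{A}{8}$ ($L{\left(A,I \right)} = - \frac{\left(- A + 4 I\right) + I}{8} = - \frac{- A + 5 I}{8} = - \frac{5 I}{8} + \frac{A}{8}$)
$O{\left(j,C \right)} = 2 + 4 j$
$b{\left(p \right)} = 2$ ($b{\left(p \right)} = -2 - -4 = -2 + 4 = 2$)
$13 b{\left(-4 \right)} O{\left(L{\left(0,2 \right)},4 \right)} = 13 \cdot 2 \left(2 + 4 \left(\left(- \frac{5}{8}\right) 2 + \frac{1}{8} \cdot 0\right)\right) = 26 \left(2 + 4 \left(- \frac{5}{4} + 0\right)\right) = 26 \left(2 + 4 \left(- \frac{5}{4}\right)\right) = 26 \left(2 - 5\right) = 26 \left(-3\right) = -78$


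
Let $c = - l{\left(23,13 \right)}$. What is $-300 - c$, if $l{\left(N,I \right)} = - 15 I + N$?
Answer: $-472$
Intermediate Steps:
$l{\left(N,I \right)} = N - 15 I$
$c = 172$ ($c = - (23 - 195) = \left(-1\right) \left(-172\right) = 172$)
$-300 - c = -300 - 172 = -472$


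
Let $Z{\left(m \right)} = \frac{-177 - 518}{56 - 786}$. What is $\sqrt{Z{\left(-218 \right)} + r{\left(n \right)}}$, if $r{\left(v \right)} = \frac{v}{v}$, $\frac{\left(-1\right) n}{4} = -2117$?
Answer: $\frac{\sqrt{41610}}{146} \approx 1.3972$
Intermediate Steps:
$n = 8468$ ($n = \left(-4\right) \left(-2117\right) = 8468$)
$r{\left(v \right)} = 1$
$Z{\left(m \right)} = \frac{139}{146}$ ($Z{\left(m \right)} = - \frac{695}{-730} = \left(-695\right) \left(- \frac{1}{730}\right) = \frac{139}{146}$)
$\sqrt{Z{\left(-218 \right)} + r{\left(n \right)}} = \sqrt{\frac{139}{146} + 1} = \sqrt{\frac{285}{146}} = \frac{\sqrt{41610}}{146}$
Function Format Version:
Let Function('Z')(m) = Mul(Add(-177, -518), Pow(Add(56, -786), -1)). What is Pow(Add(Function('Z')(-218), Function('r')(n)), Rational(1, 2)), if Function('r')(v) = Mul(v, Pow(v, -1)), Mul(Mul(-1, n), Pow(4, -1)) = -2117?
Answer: Mul(Rational(1, 146), Pow(41610, Rational(1, 2))) ≈ 1.3972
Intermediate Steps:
n = 8468 (n = Mul(-4, -2117) = 8468)
Function('r')(v) = 1
Function('Z')(m) = Rational(139, 146) (Function('Z')(m) = Mul(-695, Pow(-730, -1)) = Mul(-695, Rational(-1, 730)) = Rational(139, 146))
Pow(Add(Function('Z')(-218), Function('r')(n)), Rational(1, 2)) = Pow(Add(Rational(139, 146), 1), Rational(1, 2)) = Pow(Rational(285, 146), Rational(1, 2)) = Mul(Rational(1, 146), Pow(41610, Rational(1, 2)))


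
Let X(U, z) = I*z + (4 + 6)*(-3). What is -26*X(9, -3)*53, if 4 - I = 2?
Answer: 49608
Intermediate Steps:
I = 2 (I = 4 - 1*2 = 4 - 2 = 2)
X(U, z) = -30 + 2*z (X(U, z) = 2*z + (4 + 6)*(-3) = 2*z + 10*(-3) = 2*z - 30 = -30 + 2*z)
-26*X(9, -3)*53 = -26*(-30 + 2*(-3))*53 = -26*(-30 - 6)*53 = -26*(-36)*53 = 936*53 = 49608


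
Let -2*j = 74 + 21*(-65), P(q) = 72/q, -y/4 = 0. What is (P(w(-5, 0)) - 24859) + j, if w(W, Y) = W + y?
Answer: -242279/10 ≈ -24228.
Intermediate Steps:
y = 0 (y = -4*0 = 0)
w(W, Y) = W (w(W, Y) = W + 0 = W)
j = 1291/2 (j = -(74 + 21*(-65))/2 = -(74 - 1365)/2 = -½*(-1291) = 1291/2 ≈ 645.50)
(P(w(-5, 0)) - 24859) + j = (72/(-5) - 24859) + 1291/2 = (72*(-⅕) - 24859) + 1291/2 = (-72/5 - 24859) + 1291/2 = -124367/5 + 1291/2 = -242279/10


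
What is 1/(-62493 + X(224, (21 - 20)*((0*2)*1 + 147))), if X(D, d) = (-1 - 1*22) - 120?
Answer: -1/62636 ≈ -1.5965e-5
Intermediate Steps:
X(D, d) = -143 (X(D, d) = (-1 - 22) - 120 = -23 - 120 = -143)
1/(-62493 + X(224, (21 - 20)*((0*2)*1 + 147))) = 1/(-62493 - 143) = 1/(-62636) = -1/62636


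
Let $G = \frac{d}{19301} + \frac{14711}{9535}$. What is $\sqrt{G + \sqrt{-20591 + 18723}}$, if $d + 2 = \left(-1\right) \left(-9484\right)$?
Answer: $\frac{\sqrt{68893125382010835 + 67737788214902450 i \sqrt{467}}}{184035035} \approx 4.7593 + 4.5406 i$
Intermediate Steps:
$d = 9482$ ($d = -2 - -9484 = -2 + 9484 = 9482$)
$G = \frac{374347881}{184035035}$ ($G = \frac{9482}{19301} + \frac{14711}{9535} = \frac{374347881}{184035035} \approx 2.0341$)
$\sqrt{G + \sqrt{-20591 + 18723}} = \sqrt{\frac{374347881}{184035035} + \sqrt{-20591 + 18723}} = \sqrt{\frac{374347881}{184035035} + \sqrt{-1868}} = \sqrt{\frac{374347881}{184035035} + 2 i \sqrt{467}}$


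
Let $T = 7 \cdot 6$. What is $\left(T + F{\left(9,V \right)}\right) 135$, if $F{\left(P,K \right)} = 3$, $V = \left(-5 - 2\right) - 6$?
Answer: $6075$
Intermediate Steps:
$V = -13$ ($V = -7 - 6 = -13$)
$T = 42$
$\left(T + F{\left(9,V \right)}\right) 135 = \left(42 + 3\right) 135 = 45 \cdot 135 = 6075$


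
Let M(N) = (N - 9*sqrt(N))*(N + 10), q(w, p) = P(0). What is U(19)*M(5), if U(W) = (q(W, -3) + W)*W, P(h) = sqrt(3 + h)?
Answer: 285*(5 - 9*sqrt(5))*(19 + sqrt(3)) ≈ -89366.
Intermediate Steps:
q(w, p) = sqrt(3) (q(w, p) = sqrt(3 + 0) = sqrt(3))
U(W) = W*(W + sqrt(3)) (U(W) = (sqrt(3) + W)*W = (W + sqrt(3))*W = W*(W + sqrt(3)))
M(N) = (10 + N)*(N - 9*sqrt(N)) (M(N) = (N - 9*sqrt(N))*(10 + N) = (10 + N)*(N - 9*sqrt(N)))
U(19)*M(5) = (19*(19 + sqrt(3)))*(5**2 - 90*sqrt(5) - 45*sqrt(5) + 10*5) = (361 + 19*sqrt(3))*(25 - 90*sqrt(5) - 45*sqrt(5) + 50) = (361 + 19*sqrt(3))*(75 - 135*sqrt(5)) = (75 - 135*sqrt(5))*(361 + 19*sqrt(3))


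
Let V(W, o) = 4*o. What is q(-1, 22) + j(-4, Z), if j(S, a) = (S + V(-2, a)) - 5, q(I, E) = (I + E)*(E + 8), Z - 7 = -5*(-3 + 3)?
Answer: 649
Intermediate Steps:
Z = 7 (Z = 7 - 5*(-3 + 3) = 7 - 5*0 = 7 + 0 = 7)
q(I, E) = (8 + E)*(E + I) (q(I, E) = (E + I)*(8 + E) = (8 + E)*(E + I))
j(S, a) = -5 + S + 4*a (j(S, a) = (S + 4*a) - 5 = -5 + S + 4*a)
q(-1, 22) + j(-4, Z) = (22² + 8*22 + 8*(-1) + 22*(-1)) + (-5 - 4 + 4*7) = (484 + 176 - 8 - 22) + (-5 - 4 + 28) = 630 + 19 = 649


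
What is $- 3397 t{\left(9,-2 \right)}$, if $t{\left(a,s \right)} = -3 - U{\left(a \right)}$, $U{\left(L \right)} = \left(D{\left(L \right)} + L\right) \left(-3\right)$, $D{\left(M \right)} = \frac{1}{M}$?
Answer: $- \frac{247981}{3} \approx -82660.0$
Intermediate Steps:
$U{\left(L \right)} = - 3 L - \frac{3}{L}$ ($U{\left(L \right)} = \left(\frac{1}{L} + L\right) \left(-3\right) = \left(L + \frac{1}{L}\right) \left(-3\right) = - 3 L - \frac{3}{L}$)
$t{\left(a,s \right)} = -3 + 3 a + \frac{3}{a}$ ($t{\left(a,s \right)} = -3 - \left(- 3 a - \frac{3}{a}\right) = -3 + \left(3 a + \frac{3}{a}\right) = -3 + 3 a + \frac{3}{a}$)
$- 3397 t{\left(9,-2 \right)} = - 3397 \left(-3 + 3 \cdot 9 + \frac{3}{9}\right) = - 3397 \left(-3 + 27 + 3 \cdot \frac{1}{9}\right) = - 3397 \left(-3 + 27 + \frac{1}{3}\right) = \left(-3397\right) \frac{73}{3} = - \frac{247981}{3}$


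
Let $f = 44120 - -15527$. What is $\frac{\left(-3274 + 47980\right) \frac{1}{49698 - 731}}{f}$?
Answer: $\frac{44706}{2920734649} \approx 1.5306 \cdot 10^{-5}$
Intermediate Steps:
$f = 59647$ ($f = 44120 + 15527 = 59647$)
$\frac{\left(-3274 + 47980\right) \frac{1}{49698 - 731}}{f} = \frac{\left(-3274 + 47980\right) \frac{1}{49698 - 731}}{59647} = \frac{44706}{48967} \cdot \frac{1}{59647} = \frac{44706}{2920734649}$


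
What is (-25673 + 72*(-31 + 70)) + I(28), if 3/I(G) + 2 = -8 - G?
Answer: -868873/38 ≈ -22865.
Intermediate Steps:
I(G) = 3/(-10 - G) (I(G) = 3/(-2 + (-8 - G)) = 3/(-10 - G))
(-25673 + 72*(-31 + 70)) + I(28) = (-25673 + 72*(-31 + 70)) - 3/(10 + 28) = (-25673 + 72*39) - 3/38 = (-25673 + 2808) - 3*1/38 = -22865 - 3/38 = -868873/38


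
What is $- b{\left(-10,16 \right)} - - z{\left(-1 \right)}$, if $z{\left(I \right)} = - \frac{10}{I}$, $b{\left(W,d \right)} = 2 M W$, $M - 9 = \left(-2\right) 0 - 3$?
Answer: $130$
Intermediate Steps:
$M = 6$ ($M = 9 - 3 = 6$)
$b{\left(W,d \right)} = 12 W$ ($b{\left(W,d \right)} = 2 \cdot 6 W = 12 W$)
$- b{\left(-10,16 \right)} - - z{\left(-1 \right)} = - 12 \left(-10\right) - - \frac{-10}{-1} = \left(-1\right) \left(-120\right) - - \left(-10\right) \left(-1\right) = 120 - \left(-1\right) 10 = 120 - -10 = 120 + 10 = 130$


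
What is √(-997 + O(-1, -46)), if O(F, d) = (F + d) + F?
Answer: I*√1045 ≈ 32.326*I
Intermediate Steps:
O(F, d) = d + 2*F
√(-997 + O(-1, -46)) = √(-997 + (-46 + 2*(-1))) = √(-997 + (-46 - 2)) = √(-997 - 48) = √(-1045) = I*√1045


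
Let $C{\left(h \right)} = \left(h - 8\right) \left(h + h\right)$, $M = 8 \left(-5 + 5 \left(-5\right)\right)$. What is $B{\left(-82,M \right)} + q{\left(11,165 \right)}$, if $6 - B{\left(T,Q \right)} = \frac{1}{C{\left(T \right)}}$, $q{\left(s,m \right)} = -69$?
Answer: $- \frac{929881}{14760} \approx -63.0$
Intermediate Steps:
$M = -240$ ($M = 8 \left(-5 - 25\right) = 8 \left(-30\right) = -240$)
$C{\left(h \right)} = 2 h \left(-8 + h\right)$ ($C{\left(h \right)} = \left(-8 + h\right) 2 h = 2 h \left(-8 + h\right)$)
$B{\left(T,Q \right)} = 6 - \frac{1}{2 T \left(-8 + T\right)}$
$B{\left(-82,M \right)} + q{\left(11,165 \right)} = \frac{-1 + 12 \left(-82\right) \left(-8 - 82\right)}{2 \left(-82\right) \left(-8 - 82\right)} - 69 = \frac{1}{2} \left(- \frac{1}{82}\right) \frac{1}{-90} \left(-1 + 12 \left(-82\right) \left(-90\right)\right) - 69 = \frac{1}{2} \left(- \frac{1}{82}\right) \left(- \frac{1}{90}\right) \left(-1 + 88560\right) - 69 = \frac{1}{2} \left(- \frac{1}{82}\right) \left(- \frac{1}{90}\right) 88559 - 69 = \frac{88559}{14760} - 69 = - \frac{929881}{14760}$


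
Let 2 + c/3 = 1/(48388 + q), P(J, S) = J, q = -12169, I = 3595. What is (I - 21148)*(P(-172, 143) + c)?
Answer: 37721274129/12073 ≈ 3.1244e+6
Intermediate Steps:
c = -72437/12073 (c = -6 + 3/(48388 - 12169) = -6 + 3/36219 = -6 + 3*(1/36219) = -6 + 1/12073 = -72437/12073 ≈ -5.9999)
(I - 21148)*(P(-172, 143) + c) = (3595 - 21148)*(-172 - 72437/12073) = -17553*(-2148993/12073) = 37721274129/12073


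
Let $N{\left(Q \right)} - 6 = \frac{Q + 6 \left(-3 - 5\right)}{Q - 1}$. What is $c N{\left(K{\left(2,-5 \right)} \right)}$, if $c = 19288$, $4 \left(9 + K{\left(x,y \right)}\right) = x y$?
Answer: $\frac{5188472}{25} \approx 2.0754 \cdot 10^{5}$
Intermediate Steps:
$K{\left(x,y \right)} = -9 + \frac{x y}{4}$
$N{\left(Q \right)} = 6 + \frac{-48 + Q}{-1 + Q}$ ($N{\left(Q \right)} = 6 + \frac{Q + 6 \left(-3 - 5\right)}{Q - 1} = 6 + \frac{Q + 6 \left(-8\right)}{-1 + Q} = 6 + \frac{Q - 48}{-1 + Q} = 6 + \frac{-48 + Q}{-1 + Q}$)
$c N{\left(K{\left(2,-5 \right)} \right)} = 19288 \frac{-54 + 7 \left(-9 + \frac{1}{4} \cdot 2 \left(-5\right)\right)}{-1 - \left(9 - - \frac{5}{2}\right)} = 19288 \frac{-54 + 7 \left(-9 - \frac{5}{2}\right)}{-1 - \frac{23}{2}} = 19288 \frac{-54 + 7 \left(- \frac{23}{2}\right)}{-1 - \frac{23}{2}} = 19288 \frac{-54 - \frac{161}{2}}{- \frac{25}{2}} = 19288 \left(\left(- \frac{2}{25}\right) \left(- \frac{269}{2}\right)\right) = 19288 \cdot \frac{269}{25} = \frac{5188472}{25}$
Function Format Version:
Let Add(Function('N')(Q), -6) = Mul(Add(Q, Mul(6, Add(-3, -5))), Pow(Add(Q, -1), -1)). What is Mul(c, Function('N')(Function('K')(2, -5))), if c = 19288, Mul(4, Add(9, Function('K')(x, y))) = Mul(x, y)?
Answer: Rational(5188472, 25) ≈ 2.0754e+5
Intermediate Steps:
Function('K')(x, y) = Add(-9, Mul(Rational(1, 4), x, y)) (Function('K')(x, y) = Add(-9, Mul(Rational(1, 4), Mul(x, y))) = Add(-9, Mul(Rational(1, 4), x, y)))
Function('N')(Q) = Add(6, Mul(Pow(Add(-1, Q), -1), Add(-48, Q))) (Function('N')(Q) = Add(6, Mul(Add(Q, Mul(6, Add(-3, -5))), Pow(Add(Q, -1), -1))) = Add(6, Mul(Add(Q, Mul(6, -8)), Pow(Add(-1, Q), -1))) = Add(6, Mul(Add(Q, -48), Pow(Add(-1, Q), -1))) = Add(6, Mul(Add(-48, Q), Pow(Add(-1, Q), -1))) = Add(6, Mul(Pow(Add(-1, Q), -1), Add(-48, Q))))
Mul(c, Function('N')(Function('K')(2, -5))) = Mul(19288, Mul(Pow(Add(-1, Add(-9, Mul(Rational(1, 4), 2, -5))), -1), Add(-54, Mul(7, Add(-9, Mul(Rational(1, 4), 2, -5)))))) = Mul(19288, Mul(Pow(Add(-1, Add(-9, Rational(-5, 2))), -1), Add(-54, Mul(7, Add(-9, Rational(-5, 2)))))) = Mul(19288, Mul(Pow(Add(-1, Rational(-23, 2)), -1), Add(-54, Mul(7, Rational(-23, 2))))) = Mul(19288, Mul(Pow(Rational(-25, 2), -1), Add(-54, Rational(-161, 2)))) = Mul(19288, Mul(Rational(-2, 25), Rational(-269, 2))) = Mul(19288, Rational(269, 25)) = Rational(5188472, 25)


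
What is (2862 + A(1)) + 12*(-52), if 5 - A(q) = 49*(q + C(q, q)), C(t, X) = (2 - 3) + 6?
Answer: 1949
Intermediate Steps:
C(t, X) = 5 (C(t, X) = -1 + 6 = 5)
A(q) = -240 - 49*q (A(q) = 5 - 49*(q + 5) = 5 - 49*(5 + q) = 5 - (245 + 49*q) = 5 + (-245 - 49*q) = -240 - 49*q)
(2862 + A(1)) + 12*(-52) = (2862 + (-240 - 49*1)) + 12*(-52) = (2862 + (-240 - 49)) - 624 = (2862 - 289) - 624 = 2573 - 624 = 1949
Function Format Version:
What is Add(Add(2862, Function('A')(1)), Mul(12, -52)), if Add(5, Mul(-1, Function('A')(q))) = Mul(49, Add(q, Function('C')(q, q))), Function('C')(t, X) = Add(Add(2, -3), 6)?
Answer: 1949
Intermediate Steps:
Function('C')(t, X) = 5 (Function('C')(t, X) = Add(-1, 6) = 5)
Function('A')(q) = Add(-240, Mul(-49, q)) (Function('A')(q) = Add(5, Mul(-1, Mul(49, Add(q, 5)))) = Add(5, Mul(-1, Mul(49, Add(5, q)))) = Add(5, Mul(-1, Add(245, Mul(49, q)))) = Add(5, Add(-245, Mul(-49, q))) = Add(-240, Mul(-49, q)))
Add(Add(2862, Function('A')(1)), Mul(12, -52)) = Add(Add(2862, Add(-240, Mul(-49, 1))), Mul(12, -52)) = Add(Add(2862, Add(-240, -49)), -624) = Add(Add(2862, -289), -624) = Add(2573, -624) = 1949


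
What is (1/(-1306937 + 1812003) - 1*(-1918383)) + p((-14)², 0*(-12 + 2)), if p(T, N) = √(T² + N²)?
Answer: 969009021215/505066 ≈ 1.9186e+6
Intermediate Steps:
p(T, N) = √(N² + T²)
(1/(-1306937 + 1812003) - 1*(-1918383)) + p((-14)², 0*(-12 + 2)) = (1/(-1306937 + 1812003) - 1*(-1918383)) + √((0*(-12 + 2))² + ((-14)²)²) = (1/505066 + 1918383) + √((0*(-10))² + 196²) = (1/505066 + 1918383) + √(0² + 38416) = 968910028279/505066 + √(0 + 38416) = 968910028279/505066 + √38416 = 968910028279/505066 + 196 = 969009021215/505066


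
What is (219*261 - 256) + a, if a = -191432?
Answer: -134529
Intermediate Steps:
(219*261 - 256) + a = (219*261 - 256) - 191432 = (57159 - 256) - 191432 = 56903 - 191432 = -134529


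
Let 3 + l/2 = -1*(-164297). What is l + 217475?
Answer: 546063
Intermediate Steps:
l = 328588 (l = -6 + 2*(-1*(-164297)) = -6 + 2*164297 = -6 + 328594 = 328588)
l + 217475 = 328588 + 217475 = 546063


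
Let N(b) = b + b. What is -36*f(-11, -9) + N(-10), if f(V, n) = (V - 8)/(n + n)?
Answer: -58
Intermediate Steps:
N(b) = 2*b
f(V, n) = (-8 + V)/(2*n) (f(V, n) = (-8 + V)/((2*n)) = (-8 + V)*(1/(2*n)) = (-8 + V)/(2*n))
-36*f(-11, -9) + N(-10) = -18*(-8 - 11)/(-9) + 2*(-10) = -18*(-1)*(-19)/9 - 20 = -36*19/18 - 20 = -38 - 20 = -58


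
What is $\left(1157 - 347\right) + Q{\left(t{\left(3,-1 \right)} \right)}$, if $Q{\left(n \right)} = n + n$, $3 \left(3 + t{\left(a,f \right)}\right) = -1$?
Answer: $\frac{2410}{3} \approx 803.33$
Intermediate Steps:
$t{\left(a,f \right)} = - \frac{10}{3}$ ($t{\left(a,f \right)} = -3 + \frac{1}{3} \left(-1\right) = -3 - \frac{1}{3} = - \frac{10}{3}$)
$Q{\left(n \right)} = 2 n$
$\left(1157 - 347\right) + Q{\left(t{\left(3,-1 \right)} \right)} = \left(1157 - 347\right) + 2 \left(- \frac{10}{3}\right) = 810 - \frac{20}{3} = \frac{2410}{3}$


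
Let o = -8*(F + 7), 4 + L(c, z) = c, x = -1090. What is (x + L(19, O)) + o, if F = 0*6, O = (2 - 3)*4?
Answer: -1131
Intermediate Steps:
O = -4 (O = -1*4 = -4)
F = 0
L(c, z) = -4 + c
o = -56 (o = -8*(0 + 7) = -8*7 = -56)
(x + L(19, O)) + o = (-1090 + (-4 + 19)) - 56 = (-1090 + 15) - 56 = -1075 - 56 = -1131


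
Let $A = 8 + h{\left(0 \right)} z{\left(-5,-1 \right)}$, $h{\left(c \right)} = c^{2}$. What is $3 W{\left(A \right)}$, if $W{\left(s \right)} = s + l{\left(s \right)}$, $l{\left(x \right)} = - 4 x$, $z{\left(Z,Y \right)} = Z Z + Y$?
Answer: $-72$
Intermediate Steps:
$z{\left(Z,Y \right)} = Y + Z^{2}$ ($z{\left(Z,Y \right)} = Z^{2} + Y = Y + Z^{2}$)
$A = 8$ ($A = 8 + 0^{2} \left(-1 + \left(-5\right)^{2}\right) = 8 + 0 \left(-1 + 25\right) = 8 + 0 \cdot 24 = 8 + 0 = 8$)
$W{\left(s \right)} = - 3 s$ ($W{\left(s \right)} = s - 4 s = - 3 s$)
$3 W{\left(A \right)} = 3 \left(\left(-3\right) 8\right) = 3 \left(-24\right) = -72$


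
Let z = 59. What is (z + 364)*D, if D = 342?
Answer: 144666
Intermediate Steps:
(z + 364)*D = (59 + 364)*342 = 423*342 = 144666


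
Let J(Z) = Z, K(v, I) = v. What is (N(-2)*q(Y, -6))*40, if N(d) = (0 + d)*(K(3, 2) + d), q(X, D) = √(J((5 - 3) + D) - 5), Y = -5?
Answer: -240*I ≈ -240.0*I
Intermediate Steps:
q(X, D) = √(-3 + D) (q(X, D) = √(((5 - 3) + D) - 5) = √((2 + D) - 5) = √(-3 + D))
N(d) = d*(3 + d) (N(d) = (0 + d)*(3 + d) = d*(3 + d))
(N(-2)*q(Y, -6))*40 = ((-2*(3 - 2))*√(-3 - 6))*40 = ((-2*1)*√(-9))*40 = -6*I*40 = -240*I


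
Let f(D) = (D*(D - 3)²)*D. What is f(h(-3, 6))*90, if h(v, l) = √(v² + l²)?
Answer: 218700 - 72900*√5 ≈ 55691.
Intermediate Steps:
h(v, l) = √(l² + v²)
f(D) = D²*(-3 + D)² (f(D) = (D*(-3 + D)²)*D = D²*(-3 + D)²)
f(h(-3, 6))*90 = ((√(6² + (-3)²))²*(-3 + √(6² + (-3)²))²)*90 = ((√(36 + 9))²*(-3 + √(36 + 9))²)*90 = ((√45)²*(-3 + √45)²)*90 = ((3*√5)²*(-3 + 3*√5)²)*90 = (45*(-3 + 3*√5)²)*90 = 4050*(-3 + 3*√5)²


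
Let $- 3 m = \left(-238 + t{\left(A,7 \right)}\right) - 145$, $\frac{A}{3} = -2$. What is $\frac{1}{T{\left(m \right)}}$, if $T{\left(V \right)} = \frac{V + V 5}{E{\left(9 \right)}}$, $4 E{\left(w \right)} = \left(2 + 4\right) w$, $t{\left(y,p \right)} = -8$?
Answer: $\frac{27}{1564} \approx 0.017263$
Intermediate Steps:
$A = -6$ ($A = 3 \left(-2\right) = -6$)
$E{\left(w \right)} = \frac{3 w}{2}$ ($E{\left(w \right)} = \frac{\left(2 + 4\right) w}{4} = \frac{6 w}{4} = \frac{3 w}{2}$)
$m = \frac{391}{3}$ ($m = - \frac{\left(-238 - 8\right) - 145}{3} = - \frac{-246 - 145}{3} = \left(- \frac{1}{3}\right) \left(-391\right) = \frac{391}{3} \approx 130.33$)
$T{\left(V \right)} = \frac{4 V}{9}$ ($T{\left(V \right)} = \frac{V + V 5}{\frac{3}{2} \cdot 9} = \frac{V + 5 V}{\frac{27}{2}} = 6 V \frac{2}{27} = \frac{4 V}{9}$)
$\frac{1}{T{\left(m \right)}} = \frac{1}{\frac{4}{9} \cdot \frac{391}{3}} = \frac{1}{\frac{1564}{27}} = \frac{27}{1564}$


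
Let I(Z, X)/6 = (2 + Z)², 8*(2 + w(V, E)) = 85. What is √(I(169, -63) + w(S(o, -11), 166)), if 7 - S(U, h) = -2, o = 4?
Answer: √2807274/4 ≈ 418.87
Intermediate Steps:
S(U, h) = 9 (S(U, h) = 7 - 1*(-2) = 7 + 2 = 9)
w(V, E) = 69/8 (w(V, E) = -2 + (⅛)*85 = -2 + 85/8 = 69/8)
I(Z, X) = 6*(2 + Z)²
√(I(169, -63) + w(S(o, -11), 166)) = √(6*(2 + 169)² + 69/8) = √(6*171² + 69/8) = √(6*29241 + 69/8) = √(175446 + 69/8) = √(1403637/8) = √2807274/4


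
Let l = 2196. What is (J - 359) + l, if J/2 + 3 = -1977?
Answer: -2123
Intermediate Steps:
J = -3960 (J = -6 + 2*(-1977) = -6 - 3954 = -3960)
(J - 359) + l = (-3960 - 359) + 2196 = -4319 + 2196 = -2123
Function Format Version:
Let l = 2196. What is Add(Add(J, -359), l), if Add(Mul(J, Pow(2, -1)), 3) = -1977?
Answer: -2123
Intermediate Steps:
J = -3960 (J = Add(-6, Mul(2, -1977)) = Add(-6, -3954) = -3960)
Add(Add(J, -359), l) = Add(Add(-3960, -359), 2196) = Add(-4319, 2196) = -2123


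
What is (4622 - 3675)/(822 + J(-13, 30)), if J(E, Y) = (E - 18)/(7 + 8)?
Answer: 14205/12299 ≈ 1.1550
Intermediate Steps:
J(E, Y) = -6/5 + E/15 (J(E, Y) = (-18 + E)/15 = (-18 + E)*(1/15) = -6/5 + E/15)
(4622 - 3675)/(822 + J(-13, 30)) = (4622 - 3675)/(822 + (-6/5 + (1/15)*(-13))) = 947/(822 + (-6/5 - 13/15)) = 947/(822 - 31/15) = 947/(12299/15) = 947*(15/12299) = 14205/12299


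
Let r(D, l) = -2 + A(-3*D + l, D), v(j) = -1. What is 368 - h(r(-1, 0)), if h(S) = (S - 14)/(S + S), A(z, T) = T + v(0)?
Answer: 1463/4 ≈ 365.75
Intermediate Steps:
A(z, T) = -1 + T (A(z, T) = T - 1 = -1 + T)
r(D, l) = -3 + D (r(D, l) = -2 + (-1 + D) = -3 + D)
h(S) = (-14 + S)/(2*S) (h(S) = (-14 + S)/((2*S)) = (-14 + S)*(1/(2*S)) = (-14 + S)/(2*S))
368 - h(r(-1, 0)) = 368 - (-14 + (-3 - 1))/(2*(-3 - 1)) = 368 - (-14 - 4)/(2*(-4)) = 368 - (-1)*(-18)/(2*4) = 368 - 1*9/4 = 368 - 9/4 = 1463/4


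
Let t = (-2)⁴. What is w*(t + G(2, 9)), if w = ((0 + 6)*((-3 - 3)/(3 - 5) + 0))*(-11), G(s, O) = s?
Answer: -3564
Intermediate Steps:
t = 16
w = -198 (w = (6*(-6/(-2) + 0))*(-11) = (6*(-6*(-½) + 0))*(-11) = (6*(3 + 0))*(-11) = (6*3)*(-11) = 18*(-11) = -198)
w*(t + G(2, 9)) = -198*(16 + 2) = -198*18 = -3564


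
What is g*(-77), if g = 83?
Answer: -6391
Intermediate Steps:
g*(-77) = 83*(-77) = -6391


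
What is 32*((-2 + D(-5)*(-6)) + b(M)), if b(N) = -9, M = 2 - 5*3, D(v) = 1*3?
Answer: -928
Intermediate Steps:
D(v) = 3
M = -13 (M = 2 - 15 = -13)
32*((-2 + D(-5)*(-6)) + b(M)) = 32*((-2 + 3*(-6)) - 9) = 32*((-2 - 18) - 9) = 32*(-20 - 9) = 32*(-29) = -928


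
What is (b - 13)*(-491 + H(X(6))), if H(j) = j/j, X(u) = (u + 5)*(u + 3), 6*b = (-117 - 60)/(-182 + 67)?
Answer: 143619/23 ≈ 6244.3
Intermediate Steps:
b = 59/230 (b = ((-117 - 60)/(-182 + 67))/6 = (-177/(-115))/6 = (-177*(-1/115))/6 = (1/6)*(177/115) = 59/230 ≈ 0.25652)
X(u) = (3 + u)*(5 + u) (X(u) = (5 + u)*(3 + u) = (3 + u)*(5 + u))
H(j) = 1
(b - 13)*(-491 + H(X(6))) = (59/230 - 13)*(-491 + 1) = -2931/230*(-490) = 143619/23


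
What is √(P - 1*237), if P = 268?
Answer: √31 ≈ 5.5678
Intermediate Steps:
√(P - 1*237) = √(268 - 1*237) = √(268 - 237) = √31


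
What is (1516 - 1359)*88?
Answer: 13816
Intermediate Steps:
(1516 - 1359)*88 = 157*88 = 13816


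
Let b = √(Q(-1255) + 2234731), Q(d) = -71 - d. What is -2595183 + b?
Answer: -2595183 + 3*√248435 ≈ -2.5937e+6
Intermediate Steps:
b = 3*√248435 (b = √((-71 - 1*(-1255)) + 2234731) = √((-71 + 1255) + 2234731) = √(1184 + 2234731) = √2235915 = 3*√248435 ≈ 1495.3)
-2595183 + b = -2595183 + 3*√248435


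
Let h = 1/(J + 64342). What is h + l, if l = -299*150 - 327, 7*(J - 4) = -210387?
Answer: -10844061188/240035 ≈ -45177.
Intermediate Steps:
J = -210359/7 (J = 4 + (⅐)*(-210387) = 4 - 210387/7 = -210359/7 ≈ -30051.)
l = -45177 (l = -44850 - 327 = -45177)
h = 7/240035 (h = 1/(-210359/7 + 64342) = 1/(240035/7) = 7/240035 ≈ 2.9162e-5)
h + l = 7/240035 - 45177 = -10844061188/240035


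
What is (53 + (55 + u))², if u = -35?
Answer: 5329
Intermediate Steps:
(53 + (55 + u))² = (53 + (55 - 35))² = (53 + 20)² = 73² = 5329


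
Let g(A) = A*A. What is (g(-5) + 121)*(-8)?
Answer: -1168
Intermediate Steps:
g(A) = A²
(g(-5) + 121)*(-8) = ((-5)² + 121)*(-8) = (25 + 121)*(-8) = 146*(-8) = -1168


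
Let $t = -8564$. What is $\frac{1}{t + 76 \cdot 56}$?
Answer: $- \frac{1}{4308} \approx -0.00023213$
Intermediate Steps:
$\frac{1}{t + 76 \cdot 56} = \frac{1}{-8564 + 76 \cdot 56} = \frac{1}{-8564 + 4256} = \frac{1}{-4308} = - \frac{1}{4308}$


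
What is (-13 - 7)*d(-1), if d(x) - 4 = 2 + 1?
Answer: -140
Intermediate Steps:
d(x) = 7 (d(x) = 4 + (2 + 1) = 4 + 3 = 7)
(-13 - 7)*d(-1) = (-13 - 7)*7 = -20*7 = -140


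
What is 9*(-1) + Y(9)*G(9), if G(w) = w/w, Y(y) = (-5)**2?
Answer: 16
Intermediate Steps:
Y(y) = 25
G(w) = 1
9*(-1) + Y(9)*G(9) = 9*(-1) + 25*1 = -9 + 25 = 16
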